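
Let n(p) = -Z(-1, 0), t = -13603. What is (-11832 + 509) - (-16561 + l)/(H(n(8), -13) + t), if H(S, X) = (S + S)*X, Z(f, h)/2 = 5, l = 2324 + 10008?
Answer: -151087018/13343 ≈ -11323.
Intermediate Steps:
l = 12332
Z(f, h) = 10 (Z(f, h) = 2*5 = 10)
n(p) = -10 (n(p) = -1*10 = -10)
H(S, X) = 2*S*X (H(S, X) = (2*S)*X = 2*S*X)
(-11832 + 509) - (-16561 + l)/(H(n(8), -13) + t) = (-11832 + 509) - (-16561 + 12332)/(2*(-10)*(-13) - 13603) = -11323 - (-4229)/(260 - 13603) = -11323 - (-4229)/(-13343) = -11323 - (-4229)*(-1)/13343 = -11323 - 1*4229/13343 = -11323 - 4229/13343 = -151087018/13343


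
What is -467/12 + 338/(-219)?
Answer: -35443/876 ≈ -40.460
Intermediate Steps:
-467/12 + 338/(-219) = -467*1/12 + 338*(-1/219) = -467/12 - 338/219 = -35443/876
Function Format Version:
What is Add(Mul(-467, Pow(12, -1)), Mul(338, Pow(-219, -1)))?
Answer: Rational(-35443, 876) ≈ -40.460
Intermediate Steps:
Add(Mul(-467, Pow(12, -1)), Mul(338, Pow(-219, -1))) = Add(Mul(-467, Rational(1, 12)), Mul(338, Rational(-1, 219))) = Add(Rational(-467, 12), Rational(-338, 219)) = Rational(-35443, 876)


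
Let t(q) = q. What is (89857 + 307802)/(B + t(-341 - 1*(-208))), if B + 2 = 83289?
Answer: 132553/27718 ≈ 4.7822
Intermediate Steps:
B = 83287 (B = -2 + 83289 = 83287)
(89857 + 307802)/(B + t(-341 - 1*(-208))) = (89857 + 307802)/(83287 + (-341 - 1*(-208))) = 397659/(83287 + (-341 + 208)) = 397659/(83287 - 133) = 397659/83154 = 397659*(1/83154) = 132553/27718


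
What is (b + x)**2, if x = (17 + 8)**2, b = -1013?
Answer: 150544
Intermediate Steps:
x = 625 (x = 25**2 = 625)
(b + x)**2 = (-1013 + 625)**2 = (-388)**2 = 150544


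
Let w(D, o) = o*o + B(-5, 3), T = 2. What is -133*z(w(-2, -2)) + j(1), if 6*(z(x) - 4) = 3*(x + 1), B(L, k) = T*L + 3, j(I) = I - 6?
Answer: -404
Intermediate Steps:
j(I) = -6 + I
B(L, k) = 3 + 2*L (B(L, k) = 2*L + 3 = 3 + 2*L)
w(D, o) = -7 + o² (w(D, o) = o*o + (3 + 2*(-5)) = o² + (3 - 10) = o² - 7 = -7 + o²)
z(x) = 9/2 + x/2 (z(x) = 4 + (3*(x + 1))/6 = 4 + (3*(1 + x))/6 = 4 + (3 + 3*x)/6 = 4 + (½ + x/2) = 9/2 + x/2)
-133*z(w(-2, -2)) + j(1) = -133*(9/2 + (-7 + (-2)²)/2) + (-6 + 1) = -133*(9/2 + (-7 + 4)/2) - 5 = -133*(9/2 + (½)*(-3)) - 5 = -133*(9/2 - 3/2) - 5 = -133*3 - 5 = -399 - 5 = -404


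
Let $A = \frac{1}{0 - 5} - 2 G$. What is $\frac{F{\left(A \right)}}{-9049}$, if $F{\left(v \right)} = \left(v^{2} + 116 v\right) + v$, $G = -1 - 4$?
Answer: $- \frac{31066}{226225} \approx -0.13732$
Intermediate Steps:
$G = -5$ ($G = -1 - 4 = -5$)
$A = \frac{49}{5}$ ($A = \frac{1}{0 - 5} - -10 = \frac{1}{-5} + 10 = - \frac{1}{5} + 10 = \frac{49}{5} \approx 9.8$)
$F{\left(v \right)} = v^{2} + 117 v$
$\frac{F{\left(A \right)}}{-9049} = \frac{\frac{49}{5} \left(117 + \frac{49}{5}\right)}{-9049} = \frac{49}{5} \cdot \frac{634}{5} \left(- \frac{1}{9049}\right) = \frac{31066}{25} \left(- \frac{1}{9049}\right) = - \frac{31066}{226225}$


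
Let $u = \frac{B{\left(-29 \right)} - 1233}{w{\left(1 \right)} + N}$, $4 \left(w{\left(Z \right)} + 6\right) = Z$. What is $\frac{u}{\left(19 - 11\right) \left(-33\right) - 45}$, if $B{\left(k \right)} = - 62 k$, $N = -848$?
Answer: $\frac{452}{211047} \approx 0.0021417$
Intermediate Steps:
$w{\left(Z \right)} = -6 + \frac{Z}{4}$
$u = - \frac{452}{683}$ ($u = \frac{\left(-62\right) \left(-29\right) - 1233}{\left(-6 + \frac{1}{4} \cdot 1\right) - 848} = \frac{1798 - 1233}{\left(-6 + \frac{1}{4}\right) - 848} = \frac{565}{- \frac{23}{4} - 848} = \frac{565}{- \frac{3415}{4}} = 565 \left(- \frac{4}{3415}\right) = - \frac{452}{683} \approx -0.66179$)
$\frac{u}{\left(19 - 11\right) \left(-33\right) - 45} = - \frac{452}{683 \left(\left(19 - 11\right) \left(-33\right) - 45\right)} = - \frac{452}{683 \left(8 \left(-33\right) - 45\right)} = - \frac{452}{683 \left(-264 - 45\right)} = - \frac{452}{683 \left(-309\right)} = \left(- \frac{452}{683}\right) \left(- \frac{1}{309}\right) = \frac{452}{211047}$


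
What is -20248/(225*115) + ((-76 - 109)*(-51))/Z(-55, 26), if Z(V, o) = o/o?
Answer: 244110377/25875 ≈ 9434.2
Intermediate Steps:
Z(V, o) = 1
-20248/(225*115) + ((-76 - 109)*(-51))/Z(-55, 26) = -20248/(225*115) + ((-76 - 109)*(-51))/1 = -20248/25875 - 185*(-51)*1 = -20248*1/25875 + 9435*1 = -20248/25875 + 9435 = 244110377/25875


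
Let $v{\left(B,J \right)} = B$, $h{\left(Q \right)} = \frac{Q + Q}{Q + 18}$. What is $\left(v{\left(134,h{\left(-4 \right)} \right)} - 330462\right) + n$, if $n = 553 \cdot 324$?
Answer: $-151156$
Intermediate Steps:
$h{\left(Q \right)} = \frac{2 Q}{18 + Q}$
$n = 179172$
$\left(v{\left(134,h{\left(-4 \right)} \right)} - 330462\right) + n = \left(134 - 330462\right) + 179172 = -330328 + 179172 = -151156$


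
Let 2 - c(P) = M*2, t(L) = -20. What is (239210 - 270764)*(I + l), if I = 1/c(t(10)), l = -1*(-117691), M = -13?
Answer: -51990721173/14 ≈ -3.7136e+9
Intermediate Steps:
l = 117691
c(P) = 28 (c(P) = 2 - (-13)*2 = 2 - 1*(-26) = 2 + 26 = 28)
I = 1/28 ≈ 0.035714
(239210 - 270764)*(I + l) = (239210 - 270764)*(1/28 + 117691) = -31554*3295349/28 = -51990721173/14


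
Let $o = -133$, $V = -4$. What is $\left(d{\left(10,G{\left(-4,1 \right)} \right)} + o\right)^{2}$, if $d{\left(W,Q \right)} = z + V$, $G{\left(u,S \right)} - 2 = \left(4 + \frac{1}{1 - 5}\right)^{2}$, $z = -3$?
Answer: $19600$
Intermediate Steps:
$G{\left(u,S \right)} = \frac{257}{16}$ ($G{\left(u,S \right)} = 2 + \left(4 + \frac{1}{1 - 5}\right)^{2} = 2 + \left(4 + \frac{1}{-4}\right)^{2} = 2 + \left(4 - \frac{1}{4}\right)^{2} = 2 + \left(\frac{15}{4}\right)^{2} = 2 + \frac{225}{16} = \frac{257}{16}$)
$d{\left(W,Q \right)} = -7$ ($d{\left(W,Q \right)} = -3 - 4 = -7$)
$\left(d{\left(10,G{\left(-4,1 \right)} \right)} + o\right)^{2} = \left(-7 - 133\right)^{2} = \left(-140\right)^{2} = 19600$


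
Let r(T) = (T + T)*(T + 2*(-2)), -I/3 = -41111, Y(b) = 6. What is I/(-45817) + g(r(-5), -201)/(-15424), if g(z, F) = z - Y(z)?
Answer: -476534205/176670352 ≈ -2.6973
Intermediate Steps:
I = 123333 (I = -3*(-41111) = 123333)
r(T) = 2*T*(-4 + T) (r(T) = (2*T)*(T - 4) = (2*T)*(-4 + T) = 2*T*(-4 + T))
g(z, F) = -6 + z (g(z, F) = z - 1*6 = z - 6 = -6 + z)
I/(-45817) + g(r(-5), -201)/(-15424) = 123333/(-45817) + (-6 + 2*(-5)*(-4 - 5))/(-15424) = 123333*(-1/45817) + (-6 + 2*(-5)*(-9))*(-1/15424) = -123333/45817 + (-6 + 90)*(-1/15424) = -123333/45817 + 84*(-1/15424) = -123333/45817 - 21/3856 = -476534205/176670352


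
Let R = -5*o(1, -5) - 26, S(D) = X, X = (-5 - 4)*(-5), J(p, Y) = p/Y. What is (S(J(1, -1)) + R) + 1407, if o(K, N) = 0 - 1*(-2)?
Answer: 1416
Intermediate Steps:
X = 45 (X = -9*(-5) = 45)
o(K, N) = 2 (o(K, N) = 0 + 2 = 2)
S(D) = 45
R = -36 (R = -5*2 - 26 = -10 - 26 = -36)
(S(J(1, -1)) + R) + 1407 = (45 - 36) + 1407 = 9 + 1407 = 1416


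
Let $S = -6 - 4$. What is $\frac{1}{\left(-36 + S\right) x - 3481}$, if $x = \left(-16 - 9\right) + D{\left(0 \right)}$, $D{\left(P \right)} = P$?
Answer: $- \frac{1}{2331} \approx -0.000429$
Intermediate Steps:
$S = -10$ ($S = -6 - 4 = -10$)
$x = -25$ ($x = \left(-16 - 9\right) + 0 = -25 + 0 = -25$)
$\frac{1}{\left(-36 + S\right) x - 3481} = \frac{1}{\left(-36 - 10\right) \left(-25\right) - 3481} = \frac{1}{\left(-46\right) \left(-25\right) - 3481} = \frac{1}{1150 - 3481} = \frac{1}{-2331} = - \frac{1}{2331}$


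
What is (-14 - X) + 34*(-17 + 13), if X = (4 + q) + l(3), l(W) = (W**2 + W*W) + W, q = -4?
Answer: -171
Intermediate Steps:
l(W) = W + 2*W**2 (l(W) = (W**2 + W**2) + W = 2*W**2 + W = W + 2*W**2)
X = 21 (X = (4 - 4) + 3*(1 + 2*3) = 0 + 3*(1 + 6) = 0 + 3*7 = 0 + 21 = 21)
(-14 - X) + 34*(-17 + 13) = (-14 - 1*21) + 34*(-17 + 13) = (-14 - 21) + 34*(-4) = -35 - 136 = -171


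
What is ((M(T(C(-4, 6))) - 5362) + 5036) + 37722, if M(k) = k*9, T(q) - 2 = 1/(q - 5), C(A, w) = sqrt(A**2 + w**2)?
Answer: 112247/3 + 2*sqrt(13)/3 ≈ 37418.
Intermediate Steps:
T(q) = 2 + 1/(-5 + q) (T(q) = 2 + 1/(q - 5) = 2 + 1/(-5 + q))
M(k) = 9*k
((M(T(C(-4, 6))) - 5362) + 5036) + 37722 = ((9*((-9 + 2*sqrt((-4)**2 + 6**2))/(-5 + sqrt((-4)**2 + 6**2))) - 5362) + 5036) + 37722 = ((9*((-9 + 2*sqrt(16 + 36))/(-5 + sqrt(16 + 36))) - 5362) + 5036) + 37722 = ((9*((-9 + 2*sqrt(52))/(-5 + sqrt(52))) - 5362) + 5036) + 37722 = ((9*((-9 + 2*(2*sqrt(13)))/(-5 + 2*sqrt(13))) - 5362) + 5036) + 37722 = ((9*((-9 + 4*sqrt(13))/(-5 + 2*sqrt(13))) - 5362) + 5036) + 37722 = ((9*(-9 + 4*sqrt(13))/(-5 + 2*sqrt(13)) - 5362) + 5036) + 37722 = ((-5362 + 9*(-9 + 4*sqrt(13))/(-5 + 2*sqrt(13))) + 5036) + 37722 = (-326 + 9*(-9 + 4*sqrt(13))/(-5 + 2*sqrt(13))) + 37722 = 37396 + 9*(-9 + 4*sqrt(13))/(-5 + 2*sqrt(13))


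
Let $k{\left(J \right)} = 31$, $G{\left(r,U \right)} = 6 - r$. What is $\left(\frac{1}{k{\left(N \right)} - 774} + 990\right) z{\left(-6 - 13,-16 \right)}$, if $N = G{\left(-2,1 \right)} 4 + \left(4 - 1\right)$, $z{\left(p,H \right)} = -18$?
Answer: $- \frac{13240242}{743} \approx -17820.0$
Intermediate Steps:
$N = 35$ ($N = \left(6 - -2\right) 4 + \left(4 - 1\right) = \left(6 + 2\right) 4 + \left(4 - 1\right) = 8 \cdot 4 + 3 = 32 + 3 = 35$)
$\left(\frac{1}{k{\left(N \right)} - 774} + 990\right) z{\left(-6 - 13,-16 \right)} = \left(\frac{1}{31 - 774} + 990\right) \left(-18\right) = \left(\frac{1}{-743} + 990\right) \left(-18\right) = \left(- \frac{1}{743} + 990\right) \left(-18\right) = \frac{735569}{743} \left(-18\right) = - \frac{13240242}{743}$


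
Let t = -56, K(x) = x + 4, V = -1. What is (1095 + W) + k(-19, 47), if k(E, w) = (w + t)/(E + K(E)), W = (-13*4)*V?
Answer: 39007/34 ≈ 1147.3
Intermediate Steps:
K(x) = 4 + x
W = 52 (W = -13*4*(-1) = -52*(-1) = 52)
k(E, w) = (-56 + w)/(4 + 2*E) (k(E, w) = (w - 56)/(E + (4 + E)) = (-56 + w)/(4 + 2*E))
(1095 + W) + k(-19, 47) = (1095 + 52) + (-56 + 47)/(2*(2 - 19)) = 1147 + (1/2)*(-9)/(-17) = 1147 + (1/2)*(-1/17)*(-9) = 1147 + 9/34 = 39007/34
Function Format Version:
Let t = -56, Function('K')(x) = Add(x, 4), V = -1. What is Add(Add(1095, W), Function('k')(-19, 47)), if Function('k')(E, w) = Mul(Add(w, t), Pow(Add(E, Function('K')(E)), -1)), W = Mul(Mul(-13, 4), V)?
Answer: Rational(39007, 34) ≈ 1147.3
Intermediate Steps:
Function('K')(x) = Add(4, x)
W = 52 (W = Mul(Mul(-13, 4), -1) = Mul(-52, -1) = 52)
Function('k')(E, w) = Mul(Pow(Add(4, Mul(2, E)), -1), Add(-56, w)) (Function('k')(E, w) = Mul(Add(w, -56), Pow(Add(E, Add(4, E)), -1)) = Mul(Add(-56, w), Pow(Add(4, Mul(2, E)), -1)) = Mul(Pow(Add(4, Mul(2, E)), -1), Add(-56, w)))
Add(Add(1095, W), Function('k')(-19, 47)) = Add(Add(1095, 52), Mul(Rational(1, 2), Pow(Add(2, -19), -1), Add(-56, 47))) = Add(1147, Mul(Rational(1, 2), Pow(-17, -1), -9)) = Add(1147, Mul(Rational(1, 2), Rational(-1, 17), -9)) = Add(1147, Rational(9, 34)) = Rational(39007, 34)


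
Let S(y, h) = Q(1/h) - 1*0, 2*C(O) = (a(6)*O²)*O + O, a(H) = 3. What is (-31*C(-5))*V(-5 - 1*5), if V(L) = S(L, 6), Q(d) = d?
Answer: 2945/3 ≈ 981.67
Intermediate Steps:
C(O) = O/2 + 3*O³/2 (C(O) = ((3*O²)*O + O)/2 = (3*O³ + O)/2 = (O + 3*O³)/2 = O/2 + 3*O³/2)
S(y, h) = 1/h (S(y, h) = 1/h - 1*0 = 1/h + 0 = 1/h)
V(L) = ⅙ (V(L) = 1/6 = ⅙)
(-31*C(-5))*V(-5 - 1*5) = -31*(-5)*(1 + 3*(-5)²)/2*(⅙) = -31*(-5)*(1 + 3*25)/2*(⅙) = -31*(-5)*(1 + 75)/2*(⅙) = -31*(-5)*76/2*(⅙) = -31*(-190)*(⅙) = 5890*(⅙) = 2945/3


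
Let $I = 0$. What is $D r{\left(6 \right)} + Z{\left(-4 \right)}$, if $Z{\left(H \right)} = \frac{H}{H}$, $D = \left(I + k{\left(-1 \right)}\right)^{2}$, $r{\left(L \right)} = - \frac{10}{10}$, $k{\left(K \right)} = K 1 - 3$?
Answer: $-15$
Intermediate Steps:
$k{\left(K \right)} = -3 + K$ ($k{\left(K \right)} = K - 3 = -3 + K$)
$r{\left(L \right)} = -1$ ($r{\left(L \right)} = \left(-10\right) \frac{1}{10} = -1$)
$D = 16$ ($D = \left(0 - 4\right)^{2} = \left(-4\right)^{2} = 16$)
$Z{\left(H \right)} = 1$
$D r{\left(6 \right)} + Z{\left(-4 \right)} = 16 \left(-1\right) + 1 = -16 + 1 = -15$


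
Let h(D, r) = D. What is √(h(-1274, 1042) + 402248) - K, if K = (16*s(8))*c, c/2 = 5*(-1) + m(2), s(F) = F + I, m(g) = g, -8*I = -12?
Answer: 912 + √400974 ≈ 1545.2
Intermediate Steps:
I = 3/2 (I = -⅛*(-12) = 3/2 ≈ 1.5000)
s(F) = 3/2 + F (s(F) = F + 3/2 = 3/2 + F)
c = -6 (c = 2*(5*(-1) + 2) = 2*(-5 + 2) = 2*(-3) = -6)
K = -912 (K = (16*(3/2 + 8))*(-6) = (16*(19/2))*(-6) = 152*(-6) = -912)
√(h(-1274, 1042) + 402248) - K = √(-1274 + 402248) - 1*(-912) = √400974 + 912 = 912 + √400974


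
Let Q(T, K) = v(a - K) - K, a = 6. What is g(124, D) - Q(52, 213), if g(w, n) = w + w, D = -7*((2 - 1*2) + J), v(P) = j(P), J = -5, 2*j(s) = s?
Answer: 1129/2 ≈ 564.50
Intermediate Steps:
j(s) = s/2
v(P) = P/2
Q(T, K) = 3 - 3*K/2 (Q(T, K) = (6 - K)/2 - K = (3 - K/2) - K = 3 - 3*K/2)
D = 35 (D = -7*((2 - 1*2) - 5) = -7*((2 - 2) - 5) = -7*(0 - 5) = -7*(-5) = 35)
g(w, n) = 2*w
g(124, D) - Q(52, 213) = 2*124 - (3 - 3/2*213) = 248 - (3 - 639/2) = 248 - 1*(-633/2) = 248 + 633/2 = 1129/2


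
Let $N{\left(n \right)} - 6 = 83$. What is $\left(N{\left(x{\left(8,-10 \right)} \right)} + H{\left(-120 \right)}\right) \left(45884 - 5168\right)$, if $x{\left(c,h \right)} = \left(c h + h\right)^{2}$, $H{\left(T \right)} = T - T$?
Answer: $3623724$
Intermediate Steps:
$H{\left(T \right)} = 0$
$x{\left(c,h \right)} = \left(h + c h\right)^{2}$
$N{\left(n \right)} = 89$ ($N{\left(n \right)} = 6 + 83 = 89$)
$\left(N{\left(x{\left(8,-10 \right)} \right)} + H{\left(-120 \right)}\right) \left(45884 - 5168\right) = \left(89 + 0\right) \left(45884 - 5168\right) = 89 \cdot 40716 = 3623724$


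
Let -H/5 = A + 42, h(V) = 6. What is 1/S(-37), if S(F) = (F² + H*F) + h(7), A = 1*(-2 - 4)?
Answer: 1/8035 ≈ 0.00012446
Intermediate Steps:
A = -6 (A = 1*(-6) = -6)
H = -180 (H = -5*(-6 + 42) = -5*36 = -180)
S(F) = 6 + F² - 180*F (S(F) = (F² - 180*F) + 6 = 6 + F² - 180*F)
1/S(-37) = 1/(6 + (-37)² - 180*(-37)) = 1/(6 + 1369 + 6660) = 1/8035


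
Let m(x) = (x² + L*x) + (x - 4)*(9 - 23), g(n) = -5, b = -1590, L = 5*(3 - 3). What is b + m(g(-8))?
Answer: -1439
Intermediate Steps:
L = 0 (L = 5*0 = 0)
m(x) = 56 + x² - 14*x (m(x) = (x² + 0*x) + (x - 4)*(9 - 23) = (x² + 0) + (-4 + x)*(-14) = x² + (56 - 14*x) = 56 + x² - 14*x)
b + m(g(-8)) = -1590 + (56 + (-5)² - 14*(-5)) = -1590 + (56 + 25 + 70) = -1590 + 151 = -1439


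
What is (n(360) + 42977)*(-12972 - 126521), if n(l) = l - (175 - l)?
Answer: -6071014346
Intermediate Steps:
n(l) = -175 + 2*l (n(l) = l + (-175 + l) = -175 + 2*l)
(n(360) + 42977)*(-12972 - 126521) = ((-175 + 2*360) + 42977)*(-12972 - 126521) = ((-175 + 720) + 42977)*(-139493) = (545 + 42977)*(-139493) = 43522*(-139493) = -6071014346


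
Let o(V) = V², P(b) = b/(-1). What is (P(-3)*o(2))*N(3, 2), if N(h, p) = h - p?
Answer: 12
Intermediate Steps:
P(b) = -b (P(b) = b*(-1) = -b)
(P(-3)*o(2))*N(3, 2) = (-1*(-3)*2²)*(3 - 1*2) = (3*4)*(3 - 2) = 12*1 = 12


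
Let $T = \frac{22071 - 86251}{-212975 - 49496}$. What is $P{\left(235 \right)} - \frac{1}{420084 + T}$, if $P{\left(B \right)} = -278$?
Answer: $- \frac{30652261287303}{110259931744} \approx -278.0$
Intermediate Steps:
$T = \frac{64180}{262471}$ ($T = - \frac{64180}{-262471} = \left(-64180\right) \left(- \frac{1}{262471}\right) = \frac{64180}{262471} \approx 0.24452$)
$P{\left(235 \right)} - \frac{1}{420084 + T} = -278 - \frac{1}{420084 + \frac{64180}{262471}} = -278 - \frac{1}{\frac{110259931744}{262471}} = -278 - \frac{262471}{110259931744} = - \frac{30652261287303}{110259931744}$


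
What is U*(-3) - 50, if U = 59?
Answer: -227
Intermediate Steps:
U*(-3) - 50 = 59*(-3) - 50 = -177 - 50 = -227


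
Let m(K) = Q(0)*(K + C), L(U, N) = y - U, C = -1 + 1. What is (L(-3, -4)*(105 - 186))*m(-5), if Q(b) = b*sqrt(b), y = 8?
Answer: 0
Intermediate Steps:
C = 0
L(U, N) = 8 - U
Q(b) = b**(3/2)
m(K) = 0 (m(K) = 0**(3/2)*(K + 0) = 0*K = 0)
(L(-3, -4)*(105 - 186))*m(-5) = ((8 - 1*(-3))*(105 - 186))*0 = ((8 + 3)*(-81))*0 = (11*(-81))*0 = -891*0 = 0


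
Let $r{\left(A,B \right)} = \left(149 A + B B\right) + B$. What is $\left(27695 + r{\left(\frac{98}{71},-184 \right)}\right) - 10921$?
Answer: $\frac{3596268}{71} \approx 50652.0$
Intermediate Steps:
$r{\left(A,B \right)} = B + B^{2} + 149 A$ ($r{\left(A,B \right)} = \left(149 A + B^{2}\right) + B = \left(B^{2} + 149 A\right) + B = B + B^{2} + 149 A$)
$\left(27695 + r{\left(\frac{98}{71},-184 \right)}\right) - 10921 = \left(27695 + \left(-184 + \left(-184\right)^{2} + 149 \cdot \frac{98}{71}\right)\right) - 10921 = \left(27695 + \left(-184 + 33856 + 149 \cdot 98 \cdot \frac{1}{71}\right)\right) - 10921 = \left(27695 + \left(-184 + 33856 + 149 \cdot \frac{98}{71}\right)\right) - 10921 = \left(27695 + \left(-184 + 33856 + \frac{14602}{71}\right)\right) - 10921 = \left(27695 + \frac{2405314}{71}\right) - 10921 = \frac{4371659}{71} - 10921 = \frac{3596268}{71}$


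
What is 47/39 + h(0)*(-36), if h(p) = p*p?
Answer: 47/39 ≈ 1.2051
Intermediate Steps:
h(p) = p²
47/39 + h(0)*(-36) = 47/39 + 0²*(-36) = 47*(1/39) + 0*(-36) = 47/39 + 0 = 47/39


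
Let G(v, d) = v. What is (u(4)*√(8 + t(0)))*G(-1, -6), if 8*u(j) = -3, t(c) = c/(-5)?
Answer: 3*√2/4 ≈ 1.0607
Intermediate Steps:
t(c) = -c/5 (t(c) = c*(-⅕) = -c/5)
u(j) = -3/8 (u(j) = (⅛)*(-3) = -3/8)
(u(4)*√(8 + t(0)))*G(-1, -6) = -3*√(8 - ⅕*0)/8*(-1) = -3*√(8 + 0)/8*(-1) = -3*√2/4*(-1) = 3*√2/4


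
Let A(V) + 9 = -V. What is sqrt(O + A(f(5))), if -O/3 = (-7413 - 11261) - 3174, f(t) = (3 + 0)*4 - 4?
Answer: sqrt(65527) ≈ 255.98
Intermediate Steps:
f(t) = 8 (f(t) = 3*4 - 4 = 12 - 4 = 8)
O = 65544 (O = -3*((-7413 - 11261) - 3174) = -3*(-18674 - 3174) = -3*(-21848) = 65544)
A(V) = -9 - V
sqrt(O + A(f(5))) = sqrt(65544 + (-9 - 1*8)) = sqrt(65544 + (-9 - 8)) = sqrt(65544 - 17) = sqrt(65527)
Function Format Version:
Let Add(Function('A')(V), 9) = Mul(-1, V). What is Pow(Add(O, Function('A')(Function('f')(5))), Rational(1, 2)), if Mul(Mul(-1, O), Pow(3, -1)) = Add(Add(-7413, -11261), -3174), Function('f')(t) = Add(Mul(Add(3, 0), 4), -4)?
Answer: Pow(65527, Rational(1, 2)) ≈ 255.98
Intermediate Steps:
Function('f')(t) = 8 (Function('f')(t) = Add(Mul(3, 4), -4) = Add(12, -4) = 8)
O = 65544 (O = Mul(-3, Add(Add(-7413, -11261), -3174)) = Mul(-3, Add(-18674, -3174)) = Mul(-3, -21848) = 65544)
Function('A')(V) = Add(-9, Mul(-1, V))
Pow(Add(O, Function('A')(Function('f')(5))), Rational(1, 2)) = Pow(Add(65544, Add(-9, Mul(-1, 8))), Rational(1, 2)) = Pow(Add(65544, Add(-9, -8)), Rational(1, 2)) = Pow(Add(65544, -17), Rational(1, 2)) = Pow(65527, Rational(1, 2))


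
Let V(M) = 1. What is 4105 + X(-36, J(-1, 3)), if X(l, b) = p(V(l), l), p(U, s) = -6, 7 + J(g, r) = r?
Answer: 4099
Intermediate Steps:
J(g, r) = -7 + r
X(l, b) = -6
4105 + X(-36, J(-1, 3)) = 4105 - 6 = 4099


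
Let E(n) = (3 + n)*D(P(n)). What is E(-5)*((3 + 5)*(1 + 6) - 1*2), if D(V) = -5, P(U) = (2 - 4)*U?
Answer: 540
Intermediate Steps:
P(U) = -2*U
E(n) = -15 - 5*n (E(n) = (3 + n)*(-5) = -15 - 5*n)
E(-5)*((3 + 5)*(1 + 6) - 1*2) = (-15 - 5*(-5))*((3 + 5)*(1 + 6) - 1*2) = (-15 + 25)*(8*7 - 2) = 10*(56 - 2) = 10*54 = 540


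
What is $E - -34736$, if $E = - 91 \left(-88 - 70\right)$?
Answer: $49114$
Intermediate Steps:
$E = 14378$ ($E = - 91 \left(-88 - 70\right) = \left(-91\right) \left(-158\right) = 14378$)
$E - -34736 = 14378 - -34736 = 14378 + 34736 = 49114$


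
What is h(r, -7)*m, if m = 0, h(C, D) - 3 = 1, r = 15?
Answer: 0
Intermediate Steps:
h(C, D) = 4 (h(C, D) = 3 + 1 = 4)
h(r, -7)*m = 4*0 = 0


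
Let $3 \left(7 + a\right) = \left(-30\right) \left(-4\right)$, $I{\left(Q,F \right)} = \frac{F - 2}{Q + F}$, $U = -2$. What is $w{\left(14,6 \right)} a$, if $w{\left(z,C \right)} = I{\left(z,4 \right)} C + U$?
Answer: $-44$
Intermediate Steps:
$I{\left(Q,F \right)} = \frac{-2 + F}{F + Q}$
$w{\left(z,C \right)} = -2 + \frac{2 C}{4 + z}$ ($w{\left(z,C \right)} = \frac{-2 + 4}{4 + z} C - 2 = \frac{1}{4 + z} 2 C - 2 = \frac{2}{4 + z} C - 2 = \frac{2 C}{4 + z} - 2 = -2 + \frac{2 C}{4 + z}$)
$a = 33$ ($a = -7 + \frac{\left(-30\right) \left(-4\right)}{3} = -7 + \frac{1}{3} \cdot 120 = -7 + 40 = 33$)
$w{\left(14,6 \right)} a = \frac{2 \left(-4 + 6 - 14\right)}{4 + 14} \cdot 33 = \frac{2 \left(-4 + 6 - 14\right)}{18} \cdot 33 = 2 \cdot \frac{1}{18} \left(-12\right) 33 = \left(- \frac{4}{3}\right) 33 = -44$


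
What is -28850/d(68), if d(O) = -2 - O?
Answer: 2885/7 ≈ 412.14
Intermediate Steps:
-28850/d(68) = -28850/(-2 - 1*68) = -28850/(-2 - 68) = -28850/(-70) = -28850*(-1/70) = 2885/7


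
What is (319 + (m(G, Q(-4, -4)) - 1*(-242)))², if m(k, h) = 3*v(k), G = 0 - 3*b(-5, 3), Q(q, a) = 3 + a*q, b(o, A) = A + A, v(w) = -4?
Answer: 301401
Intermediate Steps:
b(o, A) = 2*A
G = -18 (G = 0 - 6*3 = 0 - 3*6 = 0 - 18 = -18)
m(k, h) = -12 (m(k, h) = 3*(-4) = -12)
(319 + (m(G, Q(-4, -4)) - 1*(-242)))² = (319 + (-12 - 1*(-242)))² = (319 + (-12 + 242))² = (319 + 230)² = 549² = 301401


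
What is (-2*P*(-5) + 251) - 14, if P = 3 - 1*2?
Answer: 247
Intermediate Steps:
P = 1 (P = 3 - 2 = 1)
(-2*P*(-5) + 251) - 14 = (-2*1*(-5) + 251) - 14 = (-2*(-5) + 251) - 14 = (10 + 251) - 14 = 261 - 14 = 247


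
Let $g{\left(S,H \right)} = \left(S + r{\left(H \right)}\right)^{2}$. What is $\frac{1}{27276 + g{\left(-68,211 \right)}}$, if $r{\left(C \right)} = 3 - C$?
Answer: $\frac{1}{103452} \approx 9.6663 \cdot 10^{-6}$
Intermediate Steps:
$g{\left(S,H \right)} = \left(3 + S - H\right)^{2}$ ($g{\left(S,H \right)} = \left(S - \left(-3 + H\right)\right)^{2} = \left(3 + S - H\right)^{2}$)
$\frac{1}{27276 + g{\left(-68,211 \right)}} = \frac{1}{27276 + \left(3 - 68 - 211\right)^{2}} = \frac{1}{27276 + \left(-276\right)^{2}} = \frac{1}{27276 + 76176} = \frac{1}{103452}$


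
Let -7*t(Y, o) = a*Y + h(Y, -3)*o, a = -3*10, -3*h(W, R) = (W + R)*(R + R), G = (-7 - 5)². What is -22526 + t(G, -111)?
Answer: -122060/7 ≈ -17437.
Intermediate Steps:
G = 144 (G = (-12)² = 144)
h(W, R) = -2*R*(R + W)/3 (h(W, R) = -(W + R)*(R + R)/3 = -(R + W)*2*R/3 = -2*R*(R + W)/3)
a = -30
t(Y, o) = 30*Y/7 - o*(-6 + 2*Y)/7 (t(Y, o) = -(-30*Y + (-⅔*(-3)*(-3 + Y))*o)/7 = -(-30*Y + (-6 + 2*Y)*o)/7 = -(-30*Y + o*(-6 + 2*Y))/7 = 30*Y/7 - o*(-6 + 2*Y)/7)
-22526 + t(G, -111) = -22526 + ((30/7)*144 - 2/7*(-111)*(-3 + 144)) = -22526 + (4320/7 - 2/7*(-111)*141) = -22526 + (4320/7 + 31302/7) = -22526 + 35622/7 = -122060/7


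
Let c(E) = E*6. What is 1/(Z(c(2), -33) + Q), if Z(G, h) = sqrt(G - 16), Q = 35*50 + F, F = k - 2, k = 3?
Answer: 1751/3066005 - 2*I/3066005 ≈ 0.0005711 - 6.5232e-7*I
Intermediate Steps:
c(E) = 6*E
F = 1 (F = 3 - 2 = 1)
Q = 1751 (Q = 35*50 + 1 = 1750 + 1 = 1751)
Z(G, h) = sqrt(-16 + G)
1/(Z(c(2), -33) + Q) = 1/(sqrt(-16 + 6*2) + 1751) = 1/(sqrt(-16 + 12) + 1751) = 1/(sqrt(-4) + 1751) = 1/(2*I + 1751) = 1/(1751 + 2*I) = (1751 - 2*I)/3066005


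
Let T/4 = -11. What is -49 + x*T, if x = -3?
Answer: 83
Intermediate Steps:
T = -44 (T = 4*(-11) = -44)
-49 + x*T = -49 - 3*(-44) = -49 + 132 = 83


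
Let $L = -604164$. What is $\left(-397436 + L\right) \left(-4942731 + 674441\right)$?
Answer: $4275119264000$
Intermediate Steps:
$\left(-397436 + L\right) \left(-4942731 + 674441\right) = \left(-397436 - 604164\right) \left(-4942731 + 674441\right) = \left(-1001600\right) \left(-4268290\right) = 4275119264000$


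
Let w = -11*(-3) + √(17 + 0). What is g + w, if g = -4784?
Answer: -4751 + √17 ≈ -4746.9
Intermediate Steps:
w = 33 + √17 ≈ 37.123
g + w = -4784 + (33 + √17) = -4751 + √17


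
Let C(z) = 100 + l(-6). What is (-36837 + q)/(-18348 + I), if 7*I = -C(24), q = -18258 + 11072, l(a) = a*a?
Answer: 308161/128572 ≈ 2.3968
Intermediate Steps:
l(a) = a**2
q = -7186
C(z) = 136 (C(z) = 100 + (-6)**2 = 100 + 36 = 136)
I = -136/7 (I = (-1*136)/7 = (1/7)*(-136) = -136/7 ≈ -19.429)
(-36837 + q)/(-18348 + I) = (-36837 - 7186)/(-18348 - 136/7) = -44023/(-128572/7) = -44023*(-7/128572) = 308161/128572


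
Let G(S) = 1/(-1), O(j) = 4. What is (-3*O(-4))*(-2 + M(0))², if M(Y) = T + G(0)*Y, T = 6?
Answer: -192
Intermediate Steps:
G(S) = -1
M(Y) = 6 - Y
(-3*O(-4))*(-2 + M(0))² = (-3*4)*(-2 + (6 - 1*0))² = -12*(-2 + (6 + 0))² = -12*(-2 + 6)² = -12*4² = -12*16 = -192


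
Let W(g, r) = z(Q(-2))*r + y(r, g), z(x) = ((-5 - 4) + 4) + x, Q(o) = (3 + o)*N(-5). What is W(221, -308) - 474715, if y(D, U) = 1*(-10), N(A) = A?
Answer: -471645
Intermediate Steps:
Q(o) = -15 - 5*o (Q(o) = (3 + o)*(-5) = -15 - 5*o)
z(x) = -5 + x (z(x) = (-9 + 4) + x = -5 + x)
y(D, U) = -10
W(g, r) = -10 - 10*r (W(g, r) = (-5 + (-15 - 5*(-2)))*r - 10 = (-5 + (-15 + 10))*r - 10 = (-5 - 5)*r - 10 = -10*r - 10 = -10 - 10*r)
W(221, -308) - 474715 = (-10 - 10*(-308)) - 474715 = (-10 + 3080) - 474715 = 3070 - 474715 = -471645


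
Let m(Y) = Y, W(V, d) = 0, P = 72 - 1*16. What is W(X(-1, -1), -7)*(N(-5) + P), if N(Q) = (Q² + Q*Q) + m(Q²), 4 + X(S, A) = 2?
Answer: 0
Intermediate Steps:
X(S, A) = -2 (X(S, A) = -4 + 2 = -2)
P = 56 (P = 72 - 16 = 56)
N(Q) = 3*Q² (N(Q) = (Q² + Q*Q) + Q² = (Q² + Q²) + Q² = 2*Q² + Q² = 3*Q²)
W(X(-1, -1), -7)*(N(-5) + P) = 0*(3*(-5)² + 56) = 0*(3*25 + 56) = 0*(75 + 56) = 0*131 = 0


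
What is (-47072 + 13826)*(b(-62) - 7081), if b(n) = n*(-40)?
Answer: 152964846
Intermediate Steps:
b(n) = -40*n
(-47072 + 13826)*(b(-62) - 7081) = (-47072 + 13826)*(-40*(-62) - 7081) = -33246*(2480 - 7081) = -33246*(-4601) = 152964846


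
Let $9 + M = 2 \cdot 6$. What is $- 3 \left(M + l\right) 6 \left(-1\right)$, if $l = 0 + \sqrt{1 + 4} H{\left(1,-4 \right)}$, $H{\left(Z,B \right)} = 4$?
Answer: $54 + 72 \sqrt{5} \approx 215.0$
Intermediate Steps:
$M = 3$ ($M = -9 + 2 \cdot 6 = -9 + 12 = 3$)
$l = 4 \sqrt{5}$ ($l = 0 + \sqrt{1 + 4} \cdot 4 = 0 + \sqrt{5} \cdot 4 = 0 + 4 \sqrt{5} = 4 \sqrt{5} \approx 8.9443$)
$- 3 \left(M + l\right) 6 \left(-1\right) = - 3 \left(3 + 4 \sqrt{5}\right) 6 \left(-1\right) = \left(-9 - 12 \sqrt{5}\right) 6 \left(-1\right) = \left(-54 - 72 \sqrt{5}\right) \left(-1\right) = 54 + 72 \sqrt{5}$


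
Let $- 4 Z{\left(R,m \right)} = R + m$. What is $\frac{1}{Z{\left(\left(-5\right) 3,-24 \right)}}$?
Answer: $\frac{4}{39} \approx 0.10256$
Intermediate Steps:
$Z{\left(R,m \right)} = - \frac{R}{4} - \frac{m}{4}$ ($Z{\left(R,m \right)} = - \frac{R + m}{4} = - \frac{R}{4} - \frac{m}{4}$)
$\frac{1}{Z{\left(\left(-5\right) 3,-24 \right)}} = \frac{1}{- \frac{\left(-5\right) 3}{4} - -6} = \frac{1}{\left(- \frac{1}{4}\right) \left(-15\right) + 6} = \frac{1}{\frac{15}{4} + 6} = \frac{1}{\frac{39}{4}} = \frac{4}{39}$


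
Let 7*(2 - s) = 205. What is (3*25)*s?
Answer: -14325/7 ≈ -2046.4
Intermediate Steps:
s = -191/7 (s = 2 - 1/7*205 = 2 - 205/7 = -191/7 ≈ -27.286)
(3*25)*s = (3*25)*(-191/7) = 75*(-191/7) = -14325/7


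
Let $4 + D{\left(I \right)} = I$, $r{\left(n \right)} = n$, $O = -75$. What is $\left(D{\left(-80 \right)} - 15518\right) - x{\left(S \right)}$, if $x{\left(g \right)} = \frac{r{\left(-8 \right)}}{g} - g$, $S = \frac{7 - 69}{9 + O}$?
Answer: $- \frac{15951173}{1023} \approx -15593.0$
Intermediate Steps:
$S = \frac{31}{33}$ ($S = \frac{7 - 69}{9 - 75} = - \frac{62}{-66} = \left(-62\right) \left(- \frac{1}{66}\right) = \frac{31}{33} \approx 0.93939$)
$x{\left(g \right)} = - g - \frac{8}{g}$ ($x{\left(g \right)} = - \frac{8}{g} - g = - g - \frac{8}{g}$)
$D{\left(I \right)} = -4 + I$
$\left(D{\left(-80 \right)} - 15518\right) - x{\left(S \right)} = \left(\left(-4 - 80\right) - 15518\right) - \left(\left(-1\right) \frac{31}{33} - \frac{8}{\frac{31}{33}}\right) = \left(-84 - 15518\right) - \left(- \frac{31}{33} - \frac{264}{31}\right) = -15602 - \left(- \frac{31}{33} - \frac{264}{31}\right) = -15602 - - \frac{9673}{1023} = -15602 + \frac{9673}{1023} = - \frac{15951173}{1023}$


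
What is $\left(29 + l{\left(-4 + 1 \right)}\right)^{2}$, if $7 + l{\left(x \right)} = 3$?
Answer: $625$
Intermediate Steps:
$l{\left(x \right)} = -4$ ($l{\left(x \right)} = -7 + 3 = -4$)
$\left(29 + l{\left(-4 + 1 \right)}\right)^{2} = \left(29 - 4\right)^{2} = 25^{2} = 625$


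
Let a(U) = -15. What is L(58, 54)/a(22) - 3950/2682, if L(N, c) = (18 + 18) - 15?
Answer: -19262/6705 ≈ -2.8728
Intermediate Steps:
L(N, c) = 21 (L(N, c) = 36 - 15 = 21)
L(58, 54)/a(22) - 3950/2682 = 21/(-15) - 3950/2682 = 21*(-1/15) - 3950*1/2682 = -7/5 - 1975/1341 = -19262/6705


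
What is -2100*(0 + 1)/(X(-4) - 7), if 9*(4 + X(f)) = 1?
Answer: 1350/7 ≈ 192.86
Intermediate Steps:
X(f) = -35/9 (X(f) = -4 + (⅑)*1 = -4 + ⅑ = -35/9)
-2100*(0 + 1)/(X(-4) - 7) = -2100*(0 + 1)/(-35/9 - 7) = -2100/(-98/9) = -2100*(-9)/98 = -2100*(-9/98) = 1350/7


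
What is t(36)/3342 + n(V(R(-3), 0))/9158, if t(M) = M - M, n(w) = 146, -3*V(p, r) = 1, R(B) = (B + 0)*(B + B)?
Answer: 73/4579 ≈ 0.015942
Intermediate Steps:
R(B) = 2*B² (R(B) = B*(2*B) = 2*B²)
V(p, r) = -⅓ (V(p, r) = -⅓*1 = -⅓)
t(M) = 0
t(36)/3342 + n(V(R(-3), 0))/9158 = 0/3342 + 146/9158 = 0*(1/3342) + 146*(1/9158) = 0 + 73/4579 = 73/4579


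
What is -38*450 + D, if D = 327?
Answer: -16773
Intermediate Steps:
-38*450 + D = -38*450 + 327 = -17100 + 327 = -16773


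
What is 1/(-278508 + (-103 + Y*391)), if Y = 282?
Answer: -1/168349 ≈ -5.9400e-6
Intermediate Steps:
1/(-278508 + (-103 + Y*391)) = 1/(-278508 + (-103 + 282*391)) = 1/(-278508 + (-103 + 110262)) = 1/(-278508 + 110159) = 1/(-168349) = -1/168349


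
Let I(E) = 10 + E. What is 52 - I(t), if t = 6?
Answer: 36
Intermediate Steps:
52 - I(t) = 52 - (10 + 6) = 52 - 1*16 = 52 - 16 = 36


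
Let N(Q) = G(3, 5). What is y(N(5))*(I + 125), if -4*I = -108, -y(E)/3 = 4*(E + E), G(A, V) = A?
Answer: -10944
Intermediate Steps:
N(Q) = 3
y(E) = -24*E (y(E) = -12*(E + E) = -12*2*E = -24*E)
I = 27 (I = -¼*(-108) = 27)
y(N(5))*(I + 125) = (-24*3)*(27 + 125) = -72*152 = -10944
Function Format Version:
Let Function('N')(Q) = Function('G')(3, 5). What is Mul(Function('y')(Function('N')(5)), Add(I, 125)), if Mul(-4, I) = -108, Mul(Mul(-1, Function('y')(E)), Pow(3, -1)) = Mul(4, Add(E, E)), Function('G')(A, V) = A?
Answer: -10944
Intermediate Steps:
Function('N')(Q) = 3
Function('y')(E) = Mul(-24, E) (Function('y')(E) = Mul(-3, Mul(4, Add(E, E))) = Mul(-3, Mul(4, Mul(2, E))) = Mul(-3, Mul(8, E)) = Mul(-24, E))
I = 27 (I = Mul(Rational(-1, 4), -108) = 27)
Mul(Function('y')(Function('N')(5)), Add(I, 125)) = Mul(Mul(-24, 3), Add(27, 125)) = Mul(-72, 152) = -10944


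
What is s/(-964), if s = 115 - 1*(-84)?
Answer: -199/964 ≈ -0.20643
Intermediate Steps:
s = 199 (s = 115 + 84 = 199)
s/(-964) = 199/(-964) = 199*(-1/964) = -199/964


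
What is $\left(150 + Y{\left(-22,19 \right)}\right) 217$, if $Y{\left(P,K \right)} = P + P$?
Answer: $23002$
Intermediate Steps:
$Y{\left(P,K \right)} = 2 P$
$\left(150 + Y{\left(-22,19 \right)}\right) 217 = \left(150 + 2 \left(-22\right)\right) 217 = \left(150 - 44\right) 217 = 106 \cdot 217 = 23002$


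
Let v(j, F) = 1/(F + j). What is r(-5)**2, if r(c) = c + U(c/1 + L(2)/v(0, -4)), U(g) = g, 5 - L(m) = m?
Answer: 484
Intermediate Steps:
L(m) = 5 - m
r(c) = -12 + 2*c (r(c) = c + (c/1 + (5 - 1*2)/(1/(-4 + 0))) = c + (c*1 + (5 - 2)/(1/(-4))) = c + (c + 3/(-1/4)) = c + (c + 3*(-4)) = c + (c - 12) = c + (-12 + c) = -12 + 2*c)
r(-5)**2 = (-12 + 2*(-5))**2 = (-12 - 10)**2 = (-22)**2 = 484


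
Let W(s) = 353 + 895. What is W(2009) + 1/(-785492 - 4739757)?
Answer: 6895510751/5525249 ≈ 1248.0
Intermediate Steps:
W(s) = 1248
W(2009) + 1/(-785492 - 4739757) = 1248 + 1/(-785492 - 4739757) = 1248 + 1/(-5525249) = 1248 - 1/5525249 = 6895510751/5525249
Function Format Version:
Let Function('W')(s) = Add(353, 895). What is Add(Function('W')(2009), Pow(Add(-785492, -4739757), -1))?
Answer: Rational(6895510751, 5525249) ≈ 1248.0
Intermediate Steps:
Function('W')(s) = 1248
Add(Function('W')(2009), Pow(Add(-785492, -4739757), -1)) = Add(1248, Pow(Add(-785492, -4739757), -1)) = Add(1248, Pow(-5525249, -1)) = Add(1248, Rational(-1, 5525249)) = Rational(6895510751, 5525249)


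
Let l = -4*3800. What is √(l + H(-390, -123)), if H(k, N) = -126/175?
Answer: I*√380018/5 ≈ 123.29*I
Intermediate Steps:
H(k, N) = -18/25 (H(k, N) = -126*1/175 = -18/25)
l = -15200
√(l + H(-390, -123)) = √(-15200 - 18/25) = √(-380018/25) = I*√380018/5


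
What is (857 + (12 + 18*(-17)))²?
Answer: 316969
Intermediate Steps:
(857 + (12 + 18*(-17)))² = (857 + (12 - 306))² = (857 - 294)² = 563² = 316969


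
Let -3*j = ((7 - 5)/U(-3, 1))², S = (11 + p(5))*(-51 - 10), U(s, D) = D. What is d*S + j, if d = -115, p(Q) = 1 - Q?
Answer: 147311/3 ≈ 49104.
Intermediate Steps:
S = -427 (S = (11 + (1 - 1*5))*(-51 - 10) = (11 + (1 - 5))*(-61) = (11 - 4)*(-61) = 7*(-61) = -427)
j = -4/3 (j = -(7 - 5)²/3 = -(2*1)²/3 = -⅓*2² = -⅓*4 = -4/3 ≈ -1.3333)
d*S + j = -115*(-427) - 4/3 = 49105 - 4/3 = 147311/3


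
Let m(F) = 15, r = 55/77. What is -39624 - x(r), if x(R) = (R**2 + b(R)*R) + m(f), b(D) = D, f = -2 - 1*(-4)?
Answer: -1942361/49 ≈ -39640.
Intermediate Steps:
f = 2 (f = -2 + 4 = 2)
r = 5/7 (r = 55*(1/77) = 5/7 ≈ 0.71429)
x(R) = 15 + 2*R**2 (x(R) = (R**2 + R*R) + 15 = (R**2 + R**2) + 15 = 2*R**2 + 15 = 15 + 2*R**2)
-39624 - x(r) = -39624 - (15 + 2*(5/7)**2) = -39624 - (15 + 2*(25/49)) = -39624 - (15 + 50/49) = -39624 - 1*785/49 = -39624 - 785/49 = -1942361/49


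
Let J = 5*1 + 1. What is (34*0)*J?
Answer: 0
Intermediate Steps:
J = 6 (J = 5 + 1 = 6)
(34*0)*J = (34*0)*6 = 0*6 = 0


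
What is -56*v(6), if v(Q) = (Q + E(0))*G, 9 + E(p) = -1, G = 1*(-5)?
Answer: -1120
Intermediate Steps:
G = -5
E(p) = -10 (E(p) = -9 - 1 = -10)
v(Q) = 50 - 5*Q (v(Q) = (Q - 10)*(-5) = (-10 + Q)*(-5) = 50 - 5*Q)
-56*v(6) = -56*(50 - 5*6) = -56*(50 - 30) = -56*20 = -1120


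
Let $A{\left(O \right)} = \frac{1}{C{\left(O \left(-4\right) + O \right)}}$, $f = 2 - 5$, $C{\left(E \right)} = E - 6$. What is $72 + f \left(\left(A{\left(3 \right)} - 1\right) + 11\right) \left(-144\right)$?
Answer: $\frac{21816}{5} \approx 4363.2$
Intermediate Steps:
$C{\left(E \right)} = -6 + E$ ($C{\left(E \right)} = E - 6 = -6 + E$)
$f = -3$
$A{\left(O \right)} = \frac{1}{-6 - 3 O}$ ($A{\left(O \right)} = \frac{1}{-6 + \left(O \left(-4\right) + O\right)} = \frac{1}{-6 + \left(- 4 O + O\right)} = \frac{1}{-6 - 3 O}$)
$72 + f \left(\left(A{\left(3 \right)} - 1\right) + 11\right) \left(-144\right) = 72 + - 3 \left(\left(- \frac{1}{6 + 3 \cdot 3} - 1\right) + 11\right) \left(-144\right) = 72 + - 3 \left(\left(- \frac{1}{6 + 9} - 1\right) + 11\right) \left(-144\right) = 72 + - 3 \left(\left(- \frac{1}{15} - 1\right) + 11\right) \left(-144\right) = 72 + - 3 \left(- \frac{16}{15} + 11\right) \left(-144\right) = 72 + \left(-3\right) \frac{149}{15} \left(-144\right) = 72 - - \frac{21456}{5} = 72 + \frac{21456}{5} = \frac{21816}{5}$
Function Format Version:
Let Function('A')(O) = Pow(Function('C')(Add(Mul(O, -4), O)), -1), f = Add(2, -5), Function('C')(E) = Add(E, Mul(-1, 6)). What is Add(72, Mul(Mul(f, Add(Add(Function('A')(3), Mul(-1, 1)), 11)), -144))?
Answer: Rational(21816, 5) ≈ 4363.2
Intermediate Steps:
Function('C')(E) = Add(-6, E) (Function('C')(E) = Add(E, -6) = Add(-6, E))
f = -3
Function('A')(O) = Pow(Add(-6, Mul(-3, O)), -1) (Function('A')(O) = Pow(Add(-6, Add(Mul(O, -4), O)), -1) = Pow(Add(-6, Add(Mul(-4, O), O)), -1) = Pow(Add(-6, Mul(-3, O)), -1))
Add(72, Mul(Mul(f, Add(Add(Function('A')(3), Mul(-1, 1)), 11)), -144)) = Add(72, Mul(Mul(-3, Add(Add(Mul(-1, Pow(Add(6, Mul(3, 3)), -1)), Mul(-1, 1)), 11)), -144)) = Add(72, Mul(Mul(-3, Add(Add(Mul(-1, Pow(Add(6, 9), -1)), -1), 11)), -144)) = Add(72, Mul(Mul(-3, Add(Add(Mul(-1, Pow(15, -1)), -1), 11)), -144)) = Add(72, Mul(Mul(-3, Add(Add(Mul(-1, Rational(1, 15)), -1), 11)), -144)) = Add(72, Mul(Mul(-3, Add(Add(Rational(-1, 15), -1), 11)), -144)) = Add(72, Mul(Mul(-3, Add(Rational(-16, 15), 11)), -144)) = Add(72, Mul(Mul(-3, Rational(149, 15)), -144)) = Add(72, Mul(Rational(-149, 5), -144)) = Add(72, Rational(21456, 5)) = Rational(21816, 5)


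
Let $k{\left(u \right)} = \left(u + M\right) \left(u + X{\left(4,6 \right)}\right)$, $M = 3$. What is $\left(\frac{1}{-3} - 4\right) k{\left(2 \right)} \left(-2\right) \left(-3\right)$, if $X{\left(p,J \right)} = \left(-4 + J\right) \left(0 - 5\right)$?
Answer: $1040$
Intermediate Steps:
$X{\left(p,J \right)} = 20 - 5 J$ ($X{\left(p,J \right)} = \left(-4 + J\right) \left(-5\right) = 20 - 5 J$)
$k{\left(u \right)} = \left(-10 + u\right) \left(3 + u\right)$ ($k{\left(u \right)} = \left(u + 3\right) \left(u + \left(20 - 30\right)\right) = \left(3 + u\right) \left(u + \left(20 - 30\right)\right) = \left(3 + u\right) \left(u - 10\right) = \left(3 + u\right) \left(-10 + u\right) = \left(-10 + u\right) \left(3 + u\right)$)
$\left(\frac{1}{-3} - 4\right) k{\left(2 \right)} \left(-2\right) \left(-3\right) = \left(\frac{1}{-3} - 4\right) \left(-30 + 2^{2} - 14\right) \left(-2\right) \left(-3\right) = \left(- \frac{1}{3} - 4\right) \left(-30 + 4 - 14\right) \left(-2\right) \left(-3\right) = \left(- \frac{13}{3}\right) \left(-40\right) \left(-2\right) \left(-3\right) = \frac{520}{3} \left(-2\right) \left(-3\right) = \left(- \frac{1040}{3}\right) \left(-3\right) = 1040$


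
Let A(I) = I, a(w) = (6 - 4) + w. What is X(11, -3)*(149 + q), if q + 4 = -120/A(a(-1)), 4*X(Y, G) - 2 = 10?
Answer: 75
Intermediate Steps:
a(w) = 2 + w
X(Y, G) = 3 (X(Y, G) = 1/2 + (1/4)*10 = 1/2 + 5/2 = 3)
q = -124 (q = -4 - 120/(2 - 1) = -4 - 120/1 = -4 - 120*1 = -4 - 120 = -124)
X(11, -3)*(149 + q) = 3*(149 - 124) = 3*25 = 75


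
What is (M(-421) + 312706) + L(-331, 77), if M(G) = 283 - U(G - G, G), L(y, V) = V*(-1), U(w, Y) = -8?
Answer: 312920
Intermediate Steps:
L(y, V) = -V
M(G) = 291 (M(G) = 283 - 1*(-8) = 283 + 8 = 291)
(M(-421) + 312706) + L(-331, 77) = (291 + 312706) - 1*77 = 312997 - 77 = 312920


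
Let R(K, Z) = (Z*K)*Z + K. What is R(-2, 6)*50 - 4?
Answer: -3704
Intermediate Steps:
R(K, Z) = K + K*Z² (R(K, Z) = (K*Z)*Z + K = K*Z² + K = K + K*Z²)
R(-2, 6)*50 - 4 = -2*(1 + 6²)*50 - 4 = -2*(1 + 36)*50 - 4 = -2*37*50 - 4 = -74*50 - 4 = -3700 - 4 = -3704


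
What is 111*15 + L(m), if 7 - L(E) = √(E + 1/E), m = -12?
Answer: 1672 - I*√435/6 ≈ 1672.0 - 3.4761*I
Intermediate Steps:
L(E) = 7 - √(E + 1/E)
111*15 + L(m) = 111*15 + (7 - √(-12 + 1/(-12))) = 1665 + (7 - √(-12 - 1/12)) = 1665 + (7 - √(-145/12)) = 1665 + (7 - I*√435/6) = 1672 - I*√435/6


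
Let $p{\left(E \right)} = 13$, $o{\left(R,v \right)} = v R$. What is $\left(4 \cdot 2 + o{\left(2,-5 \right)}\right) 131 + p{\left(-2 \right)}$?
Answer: $-249$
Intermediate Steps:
$o{\left(R,v \right)} = R v$
$\left(4 \cdot 2 + o{\left(2,-5 \right)}\right) 131 + p{\left(-2 \right)} = \left(4 \cdot 2 + 2 \left(-5\right)\right) 131 + 13 = \left(8 - 10\right) 131 + 13 = \left(-2\right) 131 + 13 = -262 + 13 = -249$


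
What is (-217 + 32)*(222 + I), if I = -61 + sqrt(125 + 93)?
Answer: -29785 - 185*sqrt(218) ≈ -32517.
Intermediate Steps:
I = -61 + sqrt(218) ≈ -46.235
(-217 + 32)*(222 + I) = (-217 + 32)*(222 + (-61 + sqrt(218))) = -185*(161 + sqrt(218)) = -29785 - 185*sqrt(218)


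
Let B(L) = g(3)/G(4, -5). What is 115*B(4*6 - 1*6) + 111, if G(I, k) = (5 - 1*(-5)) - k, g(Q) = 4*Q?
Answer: 203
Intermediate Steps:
G(I, k) = 10 - k (G(I, k) = (5 + 5) - k = 10 - k)
B(L) = 4/5 (B(L) = (4*3)/(10 - 1*(-5)) = 12/(10 + 5) = 12/15 = 12*(1/15) = 4/5)
115*B(4*6 - 1*6) + 111 = 115*(4/5) + 111 = 92 + 111 = 203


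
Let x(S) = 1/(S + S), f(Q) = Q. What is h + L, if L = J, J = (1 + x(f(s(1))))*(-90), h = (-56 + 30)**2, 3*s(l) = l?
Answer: 451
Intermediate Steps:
s(l) = l/3
h = 676 (h = (-26)**2 = 676)
x(S) = 1/(2*S)
J = -225 (J = (1 + 1/(2*(((1/3)*1))))*(-90) = (1 + 1/(2*(1/3)))*(-90) = (1 + (1/2)*3)*(-90) = (1 + 3/2)*(-90) = (5/2)*(-90) = -225)
L = -225
h + L = 676 - 225 = 451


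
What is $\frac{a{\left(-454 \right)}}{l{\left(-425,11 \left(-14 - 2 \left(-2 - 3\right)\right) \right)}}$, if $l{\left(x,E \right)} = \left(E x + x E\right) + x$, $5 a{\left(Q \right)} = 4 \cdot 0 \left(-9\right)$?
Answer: $0$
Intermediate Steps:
$a{\left(Q \right)} = 0$ ($a{\left(Q \right)} = \frac{4 \cdot 0 \left(-9\right)}{5} = \frac{0 \left(-9\right)}{5} = \frac{1}{5} \cdot 0 = 0$)
$l{\left(x,E \right)} = x + 2 E x$ ($l{\left(x,E \right)} = \left(E x + E x\right) + x = 2 E x + x = x + 2 E x$)
$\frac{a{\left(-454 \right)}}{l{\left(-425,11 \left(-14 - 2 \left(-2 - 3\right)\right) \right)}} = \frac{0}{\left(-425\right) \left(1 + 2 \cdot 11 \left(-14 - 2 \left(-2 - 3\right)\right)\right)} = \frac{0}{\left(-425\right) \left(1 + 2 \cdot 11 \left(-14 - -10\right)\right)} = \frac{0}{\left(-425\right) \left(1 + 2 \cdot 11 \left(-14 + 10\right)\right)} = \frac{0}{\left(-425\right) \left(1 + 2 \cdot 11 \left(-4\right)\right)} = \frac{0}{\left(-425\right) \left(1 + 2 \left(-44\right)\right)} = \frac{0}{\left(-425\right) \left(1 - 88\right)} = \frac{0}{\left(-425\right) \left(-87\right)} = \frac{0}{36975} = 0 \cdot \frac{1}{36975} = 0$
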